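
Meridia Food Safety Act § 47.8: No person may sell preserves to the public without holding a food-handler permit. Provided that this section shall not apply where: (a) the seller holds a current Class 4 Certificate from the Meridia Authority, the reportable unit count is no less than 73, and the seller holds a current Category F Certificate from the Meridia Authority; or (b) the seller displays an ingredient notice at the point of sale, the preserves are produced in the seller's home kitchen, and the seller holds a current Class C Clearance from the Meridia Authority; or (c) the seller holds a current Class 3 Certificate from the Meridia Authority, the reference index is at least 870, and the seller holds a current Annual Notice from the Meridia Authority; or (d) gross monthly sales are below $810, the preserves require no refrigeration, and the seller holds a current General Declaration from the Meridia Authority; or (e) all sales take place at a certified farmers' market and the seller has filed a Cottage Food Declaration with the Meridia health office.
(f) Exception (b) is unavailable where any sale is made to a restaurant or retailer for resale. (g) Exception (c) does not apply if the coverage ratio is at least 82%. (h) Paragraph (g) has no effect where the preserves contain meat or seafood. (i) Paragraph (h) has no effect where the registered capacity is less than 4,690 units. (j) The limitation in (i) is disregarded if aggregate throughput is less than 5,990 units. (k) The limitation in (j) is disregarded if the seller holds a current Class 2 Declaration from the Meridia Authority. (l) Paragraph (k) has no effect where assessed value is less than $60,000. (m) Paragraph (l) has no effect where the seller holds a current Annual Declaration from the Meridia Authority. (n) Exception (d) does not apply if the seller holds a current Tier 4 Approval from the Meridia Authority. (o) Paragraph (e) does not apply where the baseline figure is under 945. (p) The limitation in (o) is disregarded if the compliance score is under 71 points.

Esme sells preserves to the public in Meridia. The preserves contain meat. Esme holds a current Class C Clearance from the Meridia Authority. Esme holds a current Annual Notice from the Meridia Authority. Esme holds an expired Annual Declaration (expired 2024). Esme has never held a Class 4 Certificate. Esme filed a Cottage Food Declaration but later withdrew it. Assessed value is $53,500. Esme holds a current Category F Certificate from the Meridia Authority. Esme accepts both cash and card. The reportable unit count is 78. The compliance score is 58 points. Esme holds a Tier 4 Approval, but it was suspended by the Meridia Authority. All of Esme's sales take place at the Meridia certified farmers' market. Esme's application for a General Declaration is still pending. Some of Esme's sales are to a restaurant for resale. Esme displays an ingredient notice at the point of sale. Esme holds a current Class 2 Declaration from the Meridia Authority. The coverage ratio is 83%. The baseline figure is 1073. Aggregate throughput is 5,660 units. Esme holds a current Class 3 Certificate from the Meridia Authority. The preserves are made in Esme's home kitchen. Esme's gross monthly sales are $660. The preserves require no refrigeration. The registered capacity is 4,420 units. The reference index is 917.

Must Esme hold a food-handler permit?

No — exception (c) applies; Esme is not required to hold a food-handler permit.

Exception (a) requires that the seller holds a current Class 4 Certificate from the Meridia Authority; but there is no Class 4 Certificate in force, so (a) is unavailable.
All of (b)'s requirements are met (an ingredient notice is displayed; the preserves are home-kitchen produced; a current Class C Clearance is held). But: (f) operates against (b): some sales are to a restaurant for resale. Exception (b) does not apply.
All of (c)'s requirements are met (a current Class 3 Certificate is held; the reference index is 917, meeting the 870 threshold; a current Annual Notice is held). Applying paragraphs (g)–(m): (g) would limit (c) — the coverage ratio is 83%, meeting the 82% threshold — but (h) sets (g) aside: (h) is triggered — the preserves contain meat. (i) is engaged (the registered capacity is 4,420 units, less than the 4,690 units limit), but is itself disapplied by (j): (j) operates against (i): aggregate throughput is 5,660 units, less than the 5,990 units limit. (k) would limit (j) — a current Class 2 Declaration is held — but (l) sets (k) aside: (l) is engaged — assessed value is $53,500, less than the $60,000 limit. (m), which would lift (l), is inapplicable — no current Annual Declaration is held. So (c) applies.
Exception (d) fails — no current General Declaration is held.
Exception (e) fails — the Cottage Food Declaration was withdrawn.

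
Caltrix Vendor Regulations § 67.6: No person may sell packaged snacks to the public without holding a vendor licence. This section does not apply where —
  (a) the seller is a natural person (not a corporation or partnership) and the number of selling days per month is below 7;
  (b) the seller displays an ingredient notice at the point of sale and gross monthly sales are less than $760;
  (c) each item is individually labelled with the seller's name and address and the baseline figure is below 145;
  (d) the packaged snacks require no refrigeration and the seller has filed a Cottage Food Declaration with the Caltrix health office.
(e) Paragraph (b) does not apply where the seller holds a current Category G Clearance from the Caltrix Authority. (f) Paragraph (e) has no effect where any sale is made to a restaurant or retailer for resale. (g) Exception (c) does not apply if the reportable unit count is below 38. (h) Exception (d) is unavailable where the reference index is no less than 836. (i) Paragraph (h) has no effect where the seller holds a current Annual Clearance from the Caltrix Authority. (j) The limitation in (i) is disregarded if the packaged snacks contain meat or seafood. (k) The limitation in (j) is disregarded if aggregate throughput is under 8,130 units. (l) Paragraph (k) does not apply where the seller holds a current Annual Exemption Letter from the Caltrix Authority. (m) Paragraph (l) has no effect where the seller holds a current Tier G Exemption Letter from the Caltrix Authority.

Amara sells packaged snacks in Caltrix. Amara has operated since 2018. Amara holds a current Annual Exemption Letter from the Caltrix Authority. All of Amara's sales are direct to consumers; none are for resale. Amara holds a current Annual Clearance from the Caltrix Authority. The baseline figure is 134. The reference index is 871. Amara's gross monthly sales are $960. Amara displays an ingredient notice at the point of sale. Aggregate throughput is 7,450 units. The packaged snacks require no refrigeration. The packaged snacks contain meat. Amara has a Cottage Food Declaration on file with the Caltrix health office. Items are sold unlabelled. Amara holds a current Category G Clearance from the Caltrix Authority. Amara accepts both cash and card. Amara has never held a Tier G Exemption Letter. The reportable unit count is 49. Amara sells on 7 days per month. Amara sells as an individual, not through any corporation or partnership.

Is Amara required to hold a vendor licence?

Yes — Amara must hold a vendor licence.

Exception (a) requires that the number of selling days per month is below 7; but the number of selling days per month is 7, not below 7, so (a) is unavailable.
Exception (b) does not apply: gross monthly sales are $960, not less than $760.
Exception (c) fails — items are sold unlabelled.
All of (d)'s requirements are met (the packaged snacks are shelf-stable; a Cottage Food Declaration is on file). Turning to paragraphs (h)–(m): (h) operates against (d): the reference index is 871, meeting the 836 threshold. (i) would limit (h) — a current Annual Clearance is held — but (j) sets (i) aside: (j) is engaged — the packaged snacks contain meat. (k) is engaged (aggregate throughput is 7,450 units, under the 8,130 units limit), but is itself disapplied by (l): (l) is engaged — a current Annual Exemption Letter is held. (m), which would lift (l), is inapplicable — the Tier G Exemption Letter is not current. (d) is therefore removed.
No exception applies. The general rule governs.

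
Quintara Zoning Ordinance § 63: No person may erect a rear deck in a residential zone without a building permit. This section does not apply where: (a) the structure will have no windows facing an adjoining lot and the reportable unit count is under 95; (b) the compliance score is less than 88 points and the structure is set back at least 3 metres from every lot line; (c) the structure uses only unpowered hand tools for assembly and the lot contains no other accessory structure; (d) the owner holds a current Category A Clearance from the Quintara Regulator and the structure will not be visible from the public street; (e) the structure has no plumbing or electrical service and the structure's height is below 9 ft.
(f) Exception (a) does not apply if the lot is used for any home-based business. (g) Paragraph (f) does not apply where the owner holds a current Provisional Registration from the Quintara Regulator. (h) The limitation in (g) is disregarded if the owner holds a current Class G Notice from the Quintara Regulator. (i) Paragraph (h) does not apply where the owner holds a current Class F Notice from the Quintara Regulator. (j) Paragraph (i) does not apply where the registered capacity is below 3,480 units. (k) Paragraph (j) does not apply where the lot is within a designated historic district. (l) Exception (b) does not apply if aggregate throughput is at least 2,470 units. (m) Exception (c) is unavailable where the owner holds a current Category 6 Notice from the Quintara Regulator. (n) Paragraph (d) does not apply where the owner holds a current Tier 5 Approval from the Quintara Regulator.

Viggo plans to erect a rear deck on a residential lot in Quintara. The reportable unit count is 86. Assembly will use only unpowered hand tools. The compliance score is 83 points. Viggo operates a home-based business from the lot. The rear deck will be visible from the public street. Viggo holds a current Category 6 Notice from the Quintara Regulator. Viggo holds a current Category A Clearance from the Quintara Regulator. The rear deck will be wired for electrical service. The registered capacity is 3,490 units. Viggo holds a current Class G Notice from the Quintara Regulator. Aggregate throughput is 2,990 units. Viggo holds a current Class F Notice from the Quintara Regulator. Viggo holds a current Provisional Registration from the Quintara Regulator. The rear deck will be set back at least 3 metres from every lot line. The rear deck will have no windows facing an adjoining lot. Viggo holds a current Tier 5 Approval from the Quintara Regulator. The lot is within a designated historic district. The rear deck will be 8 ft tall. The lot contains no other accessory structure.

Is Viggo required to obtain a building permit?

No — exception (a) applies; Viggo does not need a building permit.

Exception (a) is satisfied on its face — no windows face an adjoining lot; the reportable unit count is 86, under the 95 limit. As to paragraphs (f)–(k): (f) would limit (a) — a home-based business operates on the lot — but (g) sets (f) aside: (g) is engaged — a current Provisional Registration is held. (h) would limit (g) — a current Class G Notice is held — but (i) sets (h) aside: (i) operates against (h): a current Class F Notice is held. (j) is inapplicable (the registered capacity is 3,490 units, not below 3,480 units), so (i) stands. So (a) applies.
Exception (b): the compliance score is 83 points, less than the 88 points limit; the setback is at least 3 m on every side — every condition holds. But: (l) applies — aggregate throughput is 2,990 units, meeting the 2,470 units threshold. (b) is therefore removed.
Exception (c) is satisfied on its face — assembly uses only hand tools; the lot has no other accessory structure. Turning to paragraph (m): (m) operates against (c): a current Category 6 Notice is held. Exception (c) does not apply.
Exception (d) requires that the structure will not be visible from the public street; but the structure will be visible from the street, so (d) is unavailable.
Exception (e) requires that the structure has no plumbing or electrical service; but electrical service is planned, so (e) is unavailable.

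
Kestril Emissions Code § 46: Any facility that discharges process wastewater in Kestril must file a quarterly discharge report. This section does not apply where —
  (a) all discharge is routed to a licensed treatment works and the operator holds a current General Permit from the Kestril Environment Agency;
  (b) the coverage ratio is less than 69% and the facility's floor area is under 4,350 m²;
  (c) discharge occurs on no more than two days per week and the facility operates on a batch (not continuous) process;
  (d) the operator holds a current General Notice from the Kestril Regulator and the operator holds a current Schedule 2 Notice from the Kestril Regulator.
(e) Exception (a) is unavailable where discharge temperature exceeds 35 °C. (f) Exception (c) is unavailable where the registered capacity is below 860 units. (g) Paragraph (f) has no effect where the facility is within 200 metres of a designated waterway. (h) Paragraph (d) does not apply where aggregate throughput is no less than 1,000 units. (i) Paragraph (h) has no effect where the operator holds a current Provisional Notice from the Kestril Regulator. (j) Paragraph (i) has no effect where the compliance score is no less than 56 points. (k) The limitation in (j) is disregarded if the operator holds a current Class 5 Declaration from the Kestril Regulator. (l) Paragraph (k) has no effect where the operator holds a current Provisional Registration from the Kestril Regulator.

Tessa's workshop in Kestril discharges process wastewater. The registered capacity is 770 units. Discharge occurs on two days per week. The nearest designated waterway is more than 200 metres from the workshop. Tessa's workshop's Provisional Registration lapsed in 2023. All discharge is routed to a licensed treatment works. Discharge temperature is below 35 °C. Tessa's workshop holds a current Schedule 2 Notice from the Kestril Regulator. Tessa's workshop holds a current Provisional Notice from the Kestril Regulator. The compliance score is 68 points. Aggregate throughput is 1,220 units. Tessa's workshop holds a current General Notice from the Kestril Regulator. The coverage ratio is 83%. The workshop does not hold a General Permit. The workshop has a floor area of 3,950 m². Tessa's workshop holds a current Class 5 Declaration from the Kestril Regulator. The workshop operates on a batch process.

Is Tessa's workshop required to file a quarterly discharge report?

Exception (a) fails — no General Permit is held.
Exception (b) requires that the coverage ratio is less than 69%; but the coverage ratio is 83%, not less than 69%, so (b) is unavailable.
Exception (c): discharge occurs on no more than two days per week; the facility operates on a batch process — every condition holds. But applying paragraphs (f)–(g): (f) operates against (c): the registered capacity is 770 units, below the 860 units limit. (g), which would lift (f), does not operate here — the workshop is more than 200 m from any designated waterway. (c) is therefore removed.
Exception (d): a current General Notice is held; a current Schedule 2 Notice is held — every condition holds. Applying paragraphs (h)–(l): (h) would limit (d) — aggregate throughput is 1,220 units, meeting the 1,000 units threshold — but (i) sets (h) aside: (i) is engaged — a current Provisional Notice is held. (j) would limit (i) — the compliance score is 68 points, meeting the 56 points threshold — but (k) sets (j) aside: (k) is triggered — a current Class 5 Declaration is held. (l) is not engaged (there is no Provisional Registration in force), so (k) stands. So (d) applies.

No — exception (d) applies; Tessa's workshop is not required to file a quarterly discharge report.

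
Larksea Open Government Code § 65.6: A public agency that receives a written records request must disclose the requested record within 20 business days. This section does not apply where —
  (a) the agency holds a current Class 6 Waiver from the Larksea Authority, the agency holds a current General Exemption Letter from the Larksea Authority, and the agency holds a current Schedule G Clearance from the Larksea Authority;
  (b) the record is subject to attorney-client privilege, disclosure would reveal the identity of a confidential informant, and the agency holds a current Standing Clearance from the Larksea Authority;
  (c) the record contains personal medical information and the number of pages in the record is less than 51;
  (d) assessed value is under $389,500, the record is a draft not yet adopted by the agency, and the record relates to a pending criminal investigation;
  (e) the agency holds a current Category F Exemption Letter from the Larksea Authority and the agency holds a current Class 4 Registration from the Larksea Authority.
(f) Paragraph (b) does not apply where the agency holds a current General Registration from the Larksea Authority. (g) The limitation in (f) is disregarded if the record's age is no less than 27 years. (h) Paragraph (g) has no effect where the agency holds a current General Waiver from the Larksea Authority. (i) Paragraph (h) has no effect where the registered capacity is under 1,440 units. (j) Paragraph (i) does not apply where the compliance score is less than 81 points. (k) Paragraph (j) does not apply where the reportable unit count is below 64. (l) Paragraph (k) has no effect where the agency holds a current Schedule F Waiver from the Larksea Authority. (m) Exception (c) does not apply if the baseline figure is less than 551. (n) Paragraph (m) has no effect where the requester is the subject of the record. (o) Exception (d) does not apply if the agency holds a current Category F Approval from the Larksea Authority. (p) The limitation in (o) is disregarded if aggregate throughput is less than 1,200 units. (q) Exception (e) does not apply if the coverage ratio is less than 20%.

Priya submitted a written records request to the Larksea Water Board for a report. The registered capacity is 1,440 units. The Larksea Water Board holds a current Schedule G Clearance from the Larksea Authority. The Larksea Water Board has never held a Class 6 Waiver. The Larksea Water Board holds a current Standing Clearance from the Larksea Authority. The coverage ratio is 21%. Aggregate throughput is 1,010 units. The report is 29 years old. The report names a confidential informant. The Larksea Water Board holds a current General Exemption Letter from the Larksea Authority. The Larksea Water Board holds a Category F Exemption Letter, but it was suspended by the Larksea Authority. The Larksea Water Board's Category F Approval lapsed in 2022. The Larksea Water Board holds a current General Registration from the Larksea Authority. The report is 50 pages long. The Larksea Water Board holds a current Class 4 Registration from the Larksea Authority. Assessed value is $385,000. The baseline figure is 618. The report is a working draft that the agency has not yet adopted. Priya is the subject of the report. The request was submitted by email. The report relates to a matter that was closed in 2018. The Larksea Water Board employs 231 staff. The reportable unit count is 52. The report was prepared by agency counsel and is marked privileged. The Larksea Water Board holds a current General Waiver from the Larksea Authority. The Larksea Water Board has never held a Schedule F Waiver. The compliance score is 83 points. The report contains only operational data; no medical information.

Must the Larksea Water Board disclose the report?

Yes — the Larksea Water Board must disclose the report.

Exception (a) does not apply: there is no Class 6 Waiver in force.
All of (b)'s requirements are met (the report is privileged; the report names a confidential informant; a current Standing Clearance is held). But: (f) operates — a current General Registration is held. (g) would limit (f) — the record's age is 29 years, meeting the 27 years threshold — but (h) sets (g) aside: (h) operates against (g): a current General Waiver is held. (i), which would lift (h), is not triggered — the registered capacity is 1,440 units, not under 1,440 units. So (b) is unavailable.
Exception (c) does not apply: the report contains only operational data.
Exception (d) fails — the report relates to a closed matter.
Exception (e) fails — there is no Category F Exemption Letter in force.
No exception applies. The general rule governs.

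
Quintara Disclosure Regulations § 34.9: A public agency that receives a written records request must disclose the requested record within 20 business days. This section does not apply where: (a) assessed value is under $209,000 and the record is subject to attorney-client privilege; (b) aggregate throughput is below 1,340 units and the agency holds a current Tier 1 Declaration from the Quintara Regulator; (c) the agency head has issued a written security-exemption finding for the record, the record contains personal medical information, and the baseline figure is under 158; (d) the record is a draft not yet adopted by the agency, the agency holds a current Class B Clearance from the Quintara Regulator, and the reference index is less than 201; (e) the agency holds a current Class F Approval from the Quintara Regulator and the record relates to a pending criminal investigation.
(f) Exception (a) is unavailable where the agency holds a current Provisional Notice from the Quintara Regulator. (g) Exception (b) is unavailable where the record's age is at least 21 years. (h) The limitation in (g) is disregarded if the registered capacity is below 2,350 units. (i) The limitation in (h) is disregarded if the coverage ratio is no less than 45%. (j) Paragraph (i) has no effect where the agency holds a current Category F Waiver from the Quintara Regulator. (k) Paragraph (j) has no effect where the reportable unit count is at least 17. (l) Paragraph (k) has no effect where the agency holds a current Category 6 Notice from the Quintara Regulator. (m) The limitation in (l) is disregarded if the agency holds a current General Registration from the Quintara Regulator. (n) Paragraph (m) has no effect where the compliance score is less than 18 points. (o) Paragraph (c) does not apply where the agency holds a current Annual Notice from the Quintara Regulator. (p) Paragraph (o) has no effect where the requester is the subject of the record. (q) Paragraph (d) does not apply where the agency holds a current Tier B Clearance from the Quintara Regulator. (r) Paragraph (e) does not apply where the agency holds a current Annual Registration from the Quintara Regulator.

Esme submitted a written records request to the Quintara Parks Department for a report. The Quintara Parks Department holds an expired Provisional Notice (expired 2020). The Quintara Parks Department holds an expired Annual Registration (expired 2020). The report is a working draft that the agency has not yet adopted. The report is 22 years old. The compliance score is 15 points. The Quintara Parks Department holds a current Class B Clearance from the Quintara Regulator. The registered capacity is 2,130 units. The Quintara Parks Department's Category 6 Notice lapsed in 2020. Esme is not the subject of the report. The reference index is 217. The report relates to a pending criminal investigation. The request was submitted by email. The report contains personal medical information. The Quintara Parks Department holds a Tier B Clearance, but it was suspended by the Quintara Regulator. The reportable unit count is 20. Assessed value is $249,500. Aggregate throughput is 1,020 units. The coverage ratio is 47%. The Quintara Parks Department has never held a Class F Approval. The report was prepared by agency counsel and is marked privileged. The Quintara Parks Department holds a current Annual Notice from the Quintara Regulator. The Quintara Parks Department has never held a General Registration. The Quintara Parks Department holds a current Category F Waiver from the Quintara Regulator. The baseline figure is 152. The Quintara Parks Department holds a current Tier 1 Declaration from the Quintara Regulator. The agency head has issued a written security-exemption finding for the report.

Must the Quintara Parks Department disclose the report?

Yes — the Quintara Parks Department must disclose the report.

Exception (a) does not apply: assessed value is $249,500, not under $209,000.
Exception (b): aggregate throughput is 1,020 units, below the 1,340 units limit; a current Tier 1 Declaration is held — every condition holds. Turning to paragraphs (g)–(n): (g) operates against (b): the record's age is 22 years, meeting the 21 years threshold. (h) would limit (g) — the registered capacity is 2,130 units, below the 2,350 units limit — but (i) sets (h) aside: (i) applies — the coverage ratio is 47%, meeting the 45% threshold. (j) applies (a current Category F Waiver is held), but is itself disapplied by (k): (k) operates against (j): the reportable unit count is 20, meeting the 17 threshold. (l), which would lift (k), is inapplicable — no current Category 6 Notice is held. (b) is therefore removed.
All of (c)'s requirements are met (a written security-exemption finding has been issued; the report contains personal medical information; the baseline figure is 152, under the 158 limit). But applying paragraphs (o)–(p): (o) operates — a current Annual Notice is held. (p), which would lift (o), is inapplicable — Esme is not the subject of the report. Exception (c) does not apply.
Exception (d) requires that the reference index is less than 201; but the reference index is 217, not less than 201, so (d) is unavailable.
Exception (e) requires that the agency holds a current Class F Approval from the Quintara Regulator; but the Class F Approval is not current, so (e) is unavailable.
No exception applies. The general rule governs.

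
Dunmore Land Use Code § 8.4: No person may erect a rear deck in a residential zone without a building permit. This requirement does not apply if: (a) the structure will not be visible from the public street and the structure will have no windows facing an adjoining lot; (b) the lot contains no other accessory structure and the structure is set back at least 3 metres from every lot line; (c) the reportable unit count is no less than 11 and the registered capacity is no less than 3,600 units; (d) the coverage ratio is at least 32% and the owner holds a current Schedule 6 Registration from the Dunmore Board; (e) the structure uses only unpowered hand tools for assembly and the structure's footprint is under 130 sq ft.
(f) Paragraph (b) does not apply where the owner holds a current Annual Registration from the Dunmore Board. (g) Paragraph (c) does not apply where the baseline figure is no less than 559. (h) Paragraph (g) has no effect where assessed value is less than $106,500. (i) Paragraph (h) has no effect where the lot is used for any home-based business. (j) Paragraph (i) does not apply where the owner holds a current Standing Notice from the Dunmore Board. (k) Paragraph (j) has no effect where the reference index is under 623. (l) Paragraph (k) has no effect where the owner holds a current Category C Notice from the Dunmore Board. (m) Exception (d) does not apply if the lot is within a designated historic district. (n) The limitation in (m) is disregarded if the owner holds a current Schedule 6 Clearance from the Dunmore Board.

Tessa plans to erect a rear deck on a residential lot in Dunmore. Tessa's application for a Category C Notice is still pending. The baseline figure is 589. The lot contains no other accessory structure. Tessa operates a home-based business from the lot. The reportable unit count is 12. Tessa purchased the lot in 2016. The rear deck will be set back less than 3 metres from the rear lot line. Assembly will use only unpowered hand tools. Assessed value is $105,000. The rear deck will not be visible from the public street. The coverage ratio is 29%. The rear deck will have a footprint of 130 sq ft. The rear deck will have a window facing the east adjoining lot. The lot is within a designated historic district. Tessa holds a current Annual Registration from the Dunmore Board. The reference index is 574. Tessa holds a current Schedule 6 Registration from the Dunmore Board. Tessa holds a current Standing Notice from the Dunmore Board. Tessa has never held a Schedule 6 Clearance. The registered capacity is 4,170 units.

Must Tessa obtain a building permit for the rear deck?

Exception (a) requires that the structure will have no windows facing an adjoining lot; but a window faces an adjoining lot, so (a) is unavailable.
Exception (b) does not apply: the rear setback is under 3 m.
Exception (c) is satisfied on its face — the reportable unit count is 12, meeting the 11 threshold; the registered capacity is 4,170 units, meeting the 3,600 units threshold. Turning to paragraphs (g)–(l): (g) operates against (c): the baseline figure is 589, meeting the 559 threshold. (h) is triggered (assessed value is $105,000, less than the $106,500 limit), but is overridden by (i): (i) is engaged — a home-based business operates on the lot. (j) would limit (i) — a current Standing Notice is held — but (k) sets (j) aside: (k) is triggered — the reference index is 574, under the 623 limit. (l) does not operate here (the Category C Notice is not current), so (k) stands. Exception (c) does not apply.
Exception (d) requires that the coverage ratio is at least 32%; but the coverage ratio is 29%, short of 32%, so (d) is unavailable.
Exception (e) does not apply: the structure's footprint is 130 sq ft, not under 130 sq ft.
None of the exceptions is available; § 8.4 applies in full.

Yes — Tessa must obtain a building permit.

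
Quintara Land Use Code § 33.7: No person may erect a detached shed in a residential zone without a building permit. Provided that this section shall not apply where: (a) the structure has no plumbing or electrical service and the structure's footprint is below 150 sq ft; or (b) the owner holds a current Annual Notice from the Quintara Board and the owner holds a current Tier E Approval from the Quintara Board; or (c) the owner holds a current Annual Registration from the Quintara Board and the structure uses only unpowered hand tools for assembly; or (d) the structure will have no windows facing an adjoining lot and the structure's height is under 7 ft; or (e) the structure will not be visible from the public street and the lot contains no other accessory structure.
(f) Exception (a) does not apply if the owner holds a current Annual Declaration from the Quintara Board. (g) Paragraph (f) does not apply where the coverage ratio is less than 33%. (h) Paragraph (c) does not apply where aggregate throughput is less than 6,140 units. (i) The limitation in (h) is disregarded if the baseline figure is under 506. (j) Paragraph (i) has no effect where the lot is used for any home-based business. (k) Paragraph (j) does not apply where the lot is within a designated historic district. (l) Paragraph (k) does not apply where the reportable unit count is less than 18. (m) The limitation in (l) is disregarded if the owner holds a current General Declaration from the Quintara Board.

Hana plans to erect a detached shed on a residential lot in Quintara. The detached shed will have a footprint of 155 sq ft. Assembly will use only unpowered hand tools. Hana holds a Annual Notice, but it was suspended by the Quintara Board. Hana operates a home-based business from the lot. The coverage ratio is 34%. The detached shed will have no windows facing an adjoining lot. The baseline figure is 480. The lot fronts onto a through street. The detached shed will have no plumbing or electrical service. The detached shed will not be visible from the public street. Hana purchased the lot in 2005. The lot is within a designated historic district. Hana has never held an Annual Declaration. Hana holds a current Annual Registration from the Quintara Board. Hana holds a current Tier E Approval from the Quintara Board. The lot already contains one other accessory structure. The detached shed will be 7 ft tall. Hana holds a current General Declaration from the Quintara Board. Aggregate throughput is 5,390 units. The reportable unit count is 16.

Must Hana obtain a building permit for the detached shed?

Exception (a) fails — the structure's footprint is 155 sq ft, not below 150 sq ft.
Exception (b) requires that the owner holds a current Annual Notice from the Quintara Board; but no current Annual Notice is held, so (b) is unavailable.
Exception (c) is satisfied on its face — a current Annual Registration is held; assembly uses only hand tools. Applying paragraphs (h)–(m): (h) applies (aggregate throughput is 5,390 units, less than the 6,140 units limit), but is itself disapplied by (i): (i) applies — the baseline figure is 480, under the 506 limit. (j) would limit (i) — a home-based business operates on the lot — but (k) sets (j) aside: (k) operates against (j): the lot is in a historic district. (l) would limit (k) — the reportable unit count is 16, less than the 18 limit — but (m) sets (l) aside: (m) operates against (l): a current General Declaration is held. Exception (c) stands.
Exception (d) fails — the structure's height is 7 ft, not under 7 ft.
Exception (e) fails — the lot already has another accessory structure.

No — exception (c) applies; Hana does not need a building permit.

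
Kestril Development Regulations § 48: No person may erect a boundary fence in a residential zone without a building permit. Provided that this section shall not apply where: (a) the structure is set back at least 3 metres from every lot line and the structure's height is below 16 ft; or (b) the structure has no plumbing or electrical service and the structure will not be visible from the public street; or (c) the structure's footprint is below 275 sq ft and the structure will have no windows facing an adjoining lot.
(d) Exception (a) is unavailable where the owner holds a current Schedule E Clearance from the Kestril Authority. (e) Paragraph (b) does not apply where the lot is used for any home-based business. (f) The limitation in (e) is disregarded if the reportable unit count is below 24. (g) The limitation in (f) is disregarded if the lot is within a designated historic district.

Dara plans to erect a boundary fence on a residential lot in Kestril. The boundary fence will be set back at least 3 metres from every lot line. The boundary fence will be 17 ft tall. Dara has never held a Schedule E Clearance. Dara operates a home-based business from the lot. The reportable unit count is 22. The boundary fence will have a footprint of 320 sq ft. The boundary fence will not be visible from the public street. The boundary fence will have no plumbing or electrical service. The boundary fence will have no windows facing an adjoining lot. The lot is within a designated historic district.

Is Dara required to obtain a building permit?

Exception (a) fails — the structure's height is 17 ft, not below 16 ft.
All of (b)'s requirements are met (there is no plumbing or electrical service; the structure will not be visible from the street). However, paragraphs (e)–(g) must be considered: (e) is triggered — a home-based business operates on the lot. (f) is engaged (the reportable unit count is 22, below the 24 limit), but is itself disapplied by (g): (g) applies — the lot is in a historic district. (b) is therefore removed.
Exception (c) fails — the structure's footprint is 320 sq ft, not below 275 sq ft.
No exception displaces § 48.

Yes — Dara must obtain a building permit.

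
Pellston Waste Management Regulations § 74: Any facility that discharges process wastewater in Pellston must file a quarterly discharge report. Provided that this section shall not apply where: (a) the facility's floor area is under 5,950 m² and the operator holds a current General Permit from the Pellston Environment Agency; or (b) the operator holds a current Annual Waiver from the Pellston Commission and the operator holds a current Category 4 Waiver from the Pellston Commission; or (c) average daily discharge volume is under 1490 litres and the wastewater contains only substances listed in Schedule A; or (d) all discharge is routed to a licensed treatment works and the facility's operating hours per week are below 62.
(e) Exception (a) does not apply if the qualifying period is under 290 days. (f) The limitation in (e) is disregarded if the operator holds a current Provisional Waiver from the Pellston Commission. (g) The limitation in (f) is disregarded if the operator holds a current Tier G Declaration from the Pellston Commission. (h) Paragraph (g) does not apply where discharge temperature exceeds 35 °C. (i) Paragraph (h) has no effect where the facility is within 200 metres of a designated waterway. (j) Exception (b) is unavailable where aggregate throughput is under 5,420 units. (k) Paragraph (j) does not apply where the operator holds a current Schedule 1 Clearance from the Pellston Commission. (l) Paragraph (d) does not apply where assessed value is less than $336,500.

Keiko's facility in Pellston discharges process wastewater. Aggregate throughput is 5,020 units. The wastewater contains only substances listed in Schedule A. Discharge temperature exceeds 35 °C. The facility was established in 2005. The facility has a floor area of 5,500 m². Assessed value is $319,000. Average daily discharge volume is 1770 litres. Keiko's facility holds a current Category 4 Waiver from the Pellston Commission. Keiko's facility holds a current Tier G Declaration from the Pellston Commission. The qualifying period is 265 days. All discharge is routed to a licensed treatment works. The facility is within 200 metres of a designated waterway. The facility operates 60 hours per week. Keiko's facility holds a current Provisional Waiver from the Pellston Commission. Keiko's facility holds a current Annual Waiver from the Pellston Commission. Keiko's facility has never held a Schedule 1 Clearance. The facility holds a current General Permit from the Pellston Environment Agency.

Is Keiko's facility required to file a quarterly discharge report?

Yes — Keiko's facility must file a quarterly discharge report.

Exception (a): the facility's floor area is 5,500 m², under the 5,950 m² limit; a current General Permit is held — every condition holds. However, paragraphs (e)–(i) must be considered: (e) is engaged — the qualifying period is 265 days, under the 290 days limit. (f) would limit (e) — a current Provisional Waiver is held — but (g) sets (f) aside: (g) operates — a current Tier G Declaration is held. (h) would limit (g) — discharge temperature exceeds 35 °C — but (i) sets (h) aside: (i) applies — the facility is within 200 m of a designated waterway. (a) is therefore removed.
Exception (b) is satisfied on its face — a current Annual Waiver is held; a current Category 4 Waiver is held. Turning to paragraphs (j)–(k): (j) applies — aggregate throughput is 5,020 units, under the 5,420 units limit. (k), which would lift (j), is inapplicable — no current Schedule 1 Clearance is held. So (b) is unavailable.
Exception (c) fails — average daily discharge volume is 1770 litres, not under 1490 litres.
All of (d)'s requirements are met (discharge is routed to a licensed treatment works; the facility's operating hours per week are 60, below the 62 limit). But applying paragraph (l): (l) applies — assessed value is $319,000, less than the $336,500 limit. So (d) is unavailable.
No exception is made out. Keiko's facility falls within the general rule.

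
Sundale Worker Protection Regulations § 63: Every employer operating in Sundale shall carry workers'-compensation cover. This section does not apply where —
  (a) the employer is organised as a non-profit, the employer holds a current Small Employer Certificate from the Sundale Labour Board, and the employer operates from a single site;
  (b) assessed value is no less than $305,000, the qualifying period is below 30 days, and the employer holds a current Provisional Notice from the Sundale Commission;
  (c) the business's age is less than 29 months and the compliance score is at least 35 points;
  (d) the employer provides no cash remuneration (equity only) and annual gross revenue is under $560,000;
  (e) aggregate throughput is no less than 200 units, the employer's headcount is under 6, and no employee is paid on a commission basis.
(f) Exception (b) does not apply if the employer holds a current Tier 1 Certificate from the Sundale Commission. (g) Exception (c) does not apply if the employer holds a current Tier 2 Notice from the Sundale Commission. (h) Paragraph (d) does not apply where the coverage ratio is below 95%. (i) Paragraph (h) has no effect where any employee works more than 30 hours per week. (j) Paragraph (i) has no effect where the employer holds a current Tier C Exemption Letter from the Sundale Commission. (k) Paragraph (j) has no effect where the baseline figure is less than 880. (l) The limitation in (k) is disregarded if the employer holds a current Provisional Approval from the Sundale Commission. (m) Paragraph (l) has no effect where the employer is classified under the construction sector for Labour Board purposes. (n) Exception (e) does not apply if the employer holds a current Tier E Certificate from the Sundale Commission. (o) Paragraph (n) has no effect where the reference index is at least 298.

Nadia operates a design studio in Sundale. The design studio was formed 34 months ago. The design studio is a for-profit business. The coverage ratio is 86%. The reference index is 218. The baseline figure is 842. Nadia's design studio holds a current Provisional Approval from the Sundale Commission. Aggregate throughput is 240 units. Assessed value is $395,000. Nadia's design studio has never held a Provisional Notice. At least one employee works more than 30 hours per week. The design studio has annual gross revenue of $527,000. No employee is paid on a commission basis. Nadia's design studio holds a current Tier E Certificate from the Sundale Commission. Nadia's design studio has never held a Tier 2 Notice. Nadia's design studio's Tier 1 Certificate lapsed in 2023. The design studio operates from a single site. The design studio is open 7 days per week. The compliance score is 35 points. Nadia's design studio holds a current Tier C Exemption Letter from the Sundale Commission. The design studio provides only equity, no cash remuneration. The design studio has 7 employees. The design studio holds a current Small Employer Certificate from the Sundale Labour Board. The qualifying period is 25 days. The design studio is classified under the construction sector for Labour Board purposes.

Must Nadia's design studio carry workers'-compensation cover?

Exception (a) fails — the employer is for-profit.
Exception (b) fails — no current Provisional Notice is held.
Exception (c) fails — the business's age is 34 months, not less than 29 months.
All of (d)'s requirements are met (remuneration is equity-only; annual gross revenue is $527,000, under the $560,000 limit). Considering the limiting provisions: (h) would limit (d) — the coverage ratio is 86%, below the 95% limit — but (i) sets (h) aside: (i) operates against (h): at least one employee exceeds 30 hours/week. (j) would limit (i) — a current Tier C Exemption Letter is held — but (k) sets (j) aside: (k) operates against (j): the baseline figure is 842, less than the 880 limit. (l) would limit (k) — a current Provisional Approval is held — but (m) sets (l) aside: (m) operates — the design studio is classified under the construction sector. (d) remains available.
Exception (e) does not apply: the employer's headcount is 7, not under 6.

No — exception (d) applies; Nadia's design studio is not required to carry workers'-compensation cover.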